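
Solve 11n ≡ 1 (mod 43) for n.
Since 43 is prime, by Fermat 11^(-1) ≡ 11^{41} ≡ 4 (mod 43). Verify: 11 × 4 = 44 ≡ 1 (mod 43)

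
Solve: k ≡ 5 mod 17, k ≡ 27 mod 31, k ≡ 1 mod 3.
M = 17 × 31 × 3 = 1581. M₁ = 93, y₁ ≡ 15 mod 17. M₂ = 51, y₂ ≡ 14 mod 31. M₃ = 527, y₃ ≡ 2 mod 3. k = 5×93×15 + 27×51×14 + 1×527×2 ≡ 430 mod 1581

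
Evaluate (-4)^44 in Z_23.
Using Fermat: (-4)^{22} ≡ 1 (mod 23). 44 ≡ 0 (mod 22). So (-4)^{44} ≡ (-4)^{0} ≡ 1 (mod 23)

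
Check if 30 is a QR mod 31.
By Euler's criterion: 30^{15} ≡ 30 (mod 31). Since this equals -1 (≡ 30), 30 is not a QR.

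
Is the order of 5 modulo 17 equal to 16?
Powers of 5 mod 17: 5^1≡5, 5^2≡8, 5^3≡6, 5^4≡13, 5^5≡14, 5^6≡2, 5^7≡10, 5^8≡16, 5^9≡12, 5^10≡9, 5^11≡11, 5^12≡4, 5^13≡3, 5^14≡15, 5^15≡7, 5^16≡1. First k with 5^k≡1 is k=16. Yes, ord_17(5) = 16.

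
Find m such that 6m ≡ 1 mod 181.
Since 181 is prime, by Fermat 6^(-1) ≡ 6^{179} ≡ 151 mod 181. Verify: 6 × 151 = 906 ≡ 1 mod 181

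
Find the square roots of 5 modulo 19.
The square roots of 5 mod 19 are 9 and 10. Verify: 9² = 81 ≡ 5 (mod 19)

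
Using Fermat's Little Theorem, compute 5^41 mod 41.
By Fermat: 5^{40} ≡ 1 mod 41. So 5^{41} = 5^{40} · 5^{1} ≡ 5^{1} ≡ 5 mod 41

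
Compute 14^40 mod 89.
By repeated squaring mod 89: 14^{1}≡14, 14^{2}≡18, 14^{4}≡57, 14^{8}≡45, 14^{16}≡67, 14^{32}≡39. Then 14^{40} = 14^{32+8} ≡ 39 × 45 ≡ 64 mod 89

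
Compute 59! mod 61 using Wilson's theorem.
(60)! = (59)! × (60) ≡ -1 mod 61. So (59)! ≡ -1 × (60)^(-1) ≡ (-1)×(-1) = 1 mod 61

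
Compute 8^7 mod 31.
By repeated squaring mod 31: 8^{1}≡8, 8^{2}≡2, 8^{4}≡4. Then 8^{7} = 8^{4+2+1} ≡ 4 × 2 × 8 ≡ 2 mod 31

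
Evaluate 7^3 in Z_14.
7^{3} = 343 ≡ 7 mod 14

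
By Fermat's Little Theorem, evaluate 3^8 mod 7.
By Fermat: 3^{6} ≡ 1 mod 7. So 3^{8} = 3^{6} · 3^{2} ≡ 3^{2} ≡ 2 mod 7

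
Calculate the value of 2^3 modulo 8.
2^{3} = 8 ≡ 0 (mod 8)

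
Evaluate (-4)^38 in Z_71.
By repeated squaring mod 71: (-4)^{1}≡67, (-4)^{2}≡16, (-4)^{4}≡43, (-4)^{8}≡3, (-4)^{16}≡9, (-4)^{32}≡10. Then (-4)^{38} = (-4)^{32+4+2} ≡ 10 × 43 × 16 ≡ 64 mod 71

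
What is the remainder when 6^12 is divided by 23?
By repeated squaring mod 23: 6^{1}≡6, 6^{2}≡13, 6^{4}≡8, 6^{8}≡18. Then 6^{12} = 6^{8+4} ≡ 18 × 8 ≡ 6 mod 23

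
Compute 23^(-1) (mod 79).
Since 79 is prime, by Fermat 23^(-1) ≡ 23^{77} ≡ 55 (mod 79). Verify: 23 × 55 = 1265 ≡ 1 (mod 79)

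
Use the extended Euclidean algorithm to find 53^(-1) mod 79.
Extended GCD: 53(3) + 79(-2) = 1. So 53^(-1) ≡ 3 mod 79. Verify: 53 × 3 = 159 ≡ 1 mod 79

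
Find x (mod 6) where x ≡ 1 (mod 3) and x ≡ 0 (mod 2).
M = 3 × 2 = 6. M₁ = 2, y₁ ≡ 2 (mod 3). M₂ = 3, y₂ ≡ 1 (mod 2). x = 1×2×2 + 0×3×1 ≡ 4 (mod 6)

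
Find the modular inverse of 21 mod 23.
Since 23 is prime, by Fermat 21^(-1) ≡ 21^{21} ≡ 11 mod 23. Verify: 21 × 11 = 231 ≡ 1 mod 23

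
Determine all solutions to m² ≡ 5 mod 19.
The square roots of 5 mod 19 are 9 and 10. Verify: 9² = 81 ≡ 5 mod 19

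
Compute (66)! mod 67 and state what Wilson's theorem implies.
(66)! mod 67 = 66. Since this equals -1 mod 67, Wilson confirms 67 is prime.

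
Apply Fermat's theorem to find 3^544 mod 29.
By Fermat: 3^{28} ≡ 1 mod 29. 544 ≡ 12 mod 28. So 3^{544} ≡ 3^{12} ≡ 16 mod 29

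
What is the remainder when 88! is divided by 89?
By Wilson's theorem, (88)! ≡ -1 ≡ 88 mod 89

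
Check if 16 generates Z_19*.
16^{9} ≡ 1 (mod 19) and 9 < 18, so ord_19(16) = 9 ≠ 18 and 16 is not a primitive root.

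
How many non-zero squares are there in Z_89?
The squaring map on Z_89* is 2-to-1, so there are (88)/2 = 44 QRs.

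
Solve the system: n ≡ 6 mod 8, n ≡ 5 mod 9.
M = 8 × 9 = 72. M₁ = 9, y₁ ≡ 1 mod 8. M₂ = 8, y₂ ≡ 8 mod 9. n = 6×9×1 + 5×8×8 ≡ 14 mod 72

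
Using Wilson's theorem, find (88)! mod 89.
By Wilson's theorem, (88)! ≡ -1 ≡ 88 (mod 89)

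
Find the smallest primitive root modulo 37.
g = 2. For each prime q|36: 2^{18}≡36, 2^{12}≡26, none ≡ 1, so ord_37(2) = 36 and 2 is a primitive root.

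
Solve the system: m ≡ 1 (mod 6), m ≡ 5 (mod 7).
M = 6 × 7 = 42. M₁ = 7, y₁ ≡ 1 (mod 6). M₂ = 6, y₂ ≡ 6 (mod 7). m = 1×7×1 + 5×6×6 ≡ 19 (mod 42)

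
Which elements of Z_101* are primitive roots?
There are φ(100) = 40 primitive roots mod 101: {2, 3, 7, 8, 11, 12, 15, 18, 26, 27, 28, 29, 34, 35, 38, 40, 42, 46, 48, 50, 51, 53, 55, 59, 61, 63, 66, 67, 72, 73, 74, 75, 83, 86, 89, 90, 93, 94, 98, 99}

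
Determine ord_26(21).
Powers of 21 mod 26: 21^1≡21, 21^2≡25, 21^3≡5, 21^4≡1. Order = 4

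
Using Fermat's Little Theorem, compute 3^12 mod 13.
By Fermat's Little Theorem, 3^{12} ≡ 1 (mod 13) since 13 is prime and gcd(3, 13) = 1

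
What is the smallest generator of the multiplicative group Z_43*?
g = 3. For each prime q|42: 3^{21}≡42, 3^{14}≡36, 3^{6}≡41, none ≡ 1, so ord_43(3) = 42 and 3 is a primitive root.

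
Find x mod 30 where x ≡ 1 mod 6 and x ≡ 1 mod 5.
M = 6 × 5 = 30. M₁ = 5, y₁ ≡ 5 mod 6. M₂ = 6, y₂ ≡ 1 mod 5. x = 1×5×5 + 1×6×1 ≡ 1 mod 30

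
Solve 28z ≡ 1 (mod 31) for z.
Since 31 is prime, by Fermat 28^(-1) ≡ 28^{29} ≡ 10 (mod 31). Verify: 28 × 10 = 280 ≡ 1 (mod 31)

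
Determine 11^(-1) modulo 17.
Since 17 is prime, by Fermat 11^(-1) ≡ 11^{15} ≡ 14 mod 17. Verify: 11 × 14 = 154 ≡ 1 mod 17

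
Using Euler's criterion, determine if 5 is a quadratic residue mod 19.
By Euler's criterion: 5^{9} ≡ 1 mod 19. Since this equals 1, 5 is a QR.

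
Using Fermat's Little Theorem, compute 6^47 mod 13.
By Fermat: 6^{12} ≡ 1 mod 13. 47 = 3×12 + 11. So 6^{47} ≡ 6^{11} ≡ 11 mod 13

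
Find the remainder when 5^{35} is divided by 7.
By Fermat: 5^{6} ≡ 1 mod 7. 35 = 5×6 + 5. So 5^{35} ≡ 5^{5} ≡ 3 mod 7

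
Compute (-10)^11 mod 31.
By repeated squaring (mod 31): (-10)^{1}≡21, (-10)^{2}≡7, (-10)^{4}≡18, (-10)^{8}≡14. Then (-10)^{11} = (-10)^{8+2+1} ≡ 14 × 7 × 21 ≡ 12 (mod 31)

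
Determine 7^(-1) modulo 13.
Since 13 is prime, by Fermat 7^(-1) ≡ 7^{11} ≡ 2 (mod 13). Verify: 7 × 2 = 14 ≡ 1 (mod 13)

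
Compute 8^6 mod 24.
By repeated squaring (mod 24): 8^{1}≡8, 8^{2}≡16, 8^{4}≡16. Then 8^{6} = 8^{4+2} ≡ 16 × 16 ≡ 16 (mod 24)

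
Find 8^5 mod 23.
By repeated squaring mod 23: 8^{1}≡8, 8^{2}≡18, 8^{4}≡2. Then 8^{5} = 8^{4+1} ≡ 2 × 8 ≡ 16 mod 23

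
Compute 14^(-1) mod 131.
Since 131 is prime, by Fermat 14^(-1) ≡ 14^{129} ≡ 103 mod 131. Verify: 14 × 103 = 1442 ≡ 1 mod 131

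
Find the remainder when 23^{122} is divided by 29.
By Fermat: 23^{28} ≡ 1 (mod 29). 122 = 4×28 + 10. So 23^{122} ≡ 23^{10} ≡ 16 (mod 29)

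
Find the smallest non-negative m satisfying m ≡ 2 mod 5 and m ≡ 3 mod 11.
M = 5 × 11 = 55. M₁ = 11, y₁ ≡ 1 mod 5. M₂ = 5, y₂ ≡ 9 mod 11. m = 2×11×1 + 3×5×9 ≡ 47 mod 55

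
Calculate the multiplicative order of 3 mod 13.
Powers of 3 mod 13: 3^1≡3, 3^2≡9, 3^3≡1. ord_13(3) = 3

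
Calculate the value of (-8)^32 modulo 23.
Using Fermat: (-8)^{22} ≡ 1 (mod 23). 32 ≡ 10 (mod 22). So (-8)^{32} ≡ (-8)^{10} ≡ 3 (mod 23)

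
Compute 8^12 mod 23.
By repeated squaring mod 23: 8^{1}≡8, 8^{2}≡18, 8^{4}≡2, 8^{8}≡4. Then 8^{12} = 8^{8+4} ≡ 4 × 2 ≡ 8 mod 23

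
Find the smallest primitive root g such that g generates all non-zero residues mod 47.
g = 5. For each prime q|46: 5^{23}≡46, 5^{2}≡25, none ≡ 1, so ord_47(5) = 46 and 5 is a primitive root.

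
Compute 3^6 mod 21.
By repeated squaring mod 21: 3^{1}≡3, 3^{2}≡9, 3^{4}≡18. Then 3^{6} = 3^{4+2} ≡ 18 × 9 ≡ 15 mod 21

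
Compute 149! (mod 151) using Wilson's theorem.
(150)! = (149)! × (150) ≡ -1 (mod 151). So (149)! ≡ -1 × (150)^(-1) ≡ (-1)×(-1) = 1 (mod 151)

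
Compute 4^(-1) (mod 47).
Since 47 is prime, by Fermat 4^(-1) ≡ 4^{45} ≡ 12 (mod 47). Verify: 4 × 12 = 48 ≡ 1 (mod 47)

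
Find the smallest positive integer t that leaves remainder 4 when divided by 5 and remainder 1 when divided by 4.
M = 5 × 4 = 20. M₁ = 4, y₁ ≡ 4 (mod 5). M₂ = 5, y₂ ≡ 1 (mod 4). t = 4×4×4 + 1×5×1 ≡ 9 (mod 20)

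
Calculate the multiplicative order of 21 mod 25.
Powers of 21 mod 25: 21^1≡21, 21^2≡16, 21^3≡11, 21^4≡6, 21^5≡1. ord_25(21) = 5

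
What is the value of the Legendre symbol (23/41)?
(23/41) = 23^{20} mod 41 = 1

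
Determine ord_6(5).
Powers of 5 mod 6: 5^1≡5, 5^2≡1. ord_6(5) = 2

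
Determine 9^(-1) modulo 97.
Since 97 is prime, by Fermat 9^(-1) ≡ 9^{95} ≡ 54 mod 97. Verify: 9 × 54 = 486 ≡ 1 mod 97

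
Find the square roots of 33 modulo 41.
The square roots of 33 mod 41 are 19 and 22. Verify: 19² = 361 ≡ 33 mod 41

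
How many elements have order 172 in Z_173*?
A prime p has φ(p-1) primitive roots; here φ(172) = 84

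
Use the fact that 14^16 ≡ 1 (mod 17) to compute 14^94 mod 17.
By Fermat: 14^{16} ≡ 1 (mod 17). 94 = 5×16 + 14. So 14^{94} ≡ 14^{14} ≡ 2 (mod 17)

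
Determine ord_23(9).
Powers of 9 mod 23: 9^1≡9, 9^2≡12, 9^3≡16, 9^4≡6, 9^5≡8, 9^6≡3, 9^7≡4, 9^8≡13, 9^9≡2, 9^10≡18, 9^11≡1. ord_23(9) = 11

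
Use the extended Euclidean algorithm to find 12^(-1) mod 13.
Extended GCD: 12(-1) + 13(1) = 1. So 12^(-1) ≡ -1 ≡ 12 (mod 13). Verify: 12 × 12 = 144 ≡ 1 (mod 13)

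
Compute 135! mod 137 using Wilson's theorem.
(136)! = (135)! × (136) ≡ -1 mod 137. So (135)! ≡ -1 × (136)^(-1) ≡ (-1)×(-1) = 1 mod 137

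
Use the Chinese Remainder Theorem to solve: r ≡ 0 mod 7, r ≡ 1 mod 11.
M = 7 × 11 = 77. M₁ = 11, y₁ ≡ 2 mod 7. M₂ = 7, y₂ ≡ 8 mod 11. r = 0×11×2 + 1×7×8 ≡ 56 mod 77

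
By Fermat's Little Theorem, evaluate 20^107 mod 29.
By Fermat: 20^{28} ≡ 1 mod 29. 107 = 3×28 + 23. So 20^{107} ≡ 20^{23} ≡ 23 mod 29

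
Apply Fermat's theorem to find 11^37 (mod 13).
By Fermat: 11^{12} ≡ 1 (mod 13). 37 = 3×12 + 1. So 11^{37} ≡ 11^{1} ≡ 11 (mod 13)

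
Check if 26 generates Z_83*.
26^{41} ≡ 1 (mod 83) and 41 < 82, so ord_83(26) = 41 ≠ 82 and 26 is not a primitive root.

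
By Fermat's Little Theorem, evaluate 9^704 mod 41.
By Fermat: 9^{40} ≡ 1 mod 41. 704 ≡ 24 mod 40. So 9^{704} ≡ 9^{24} ≡ 1 mod 41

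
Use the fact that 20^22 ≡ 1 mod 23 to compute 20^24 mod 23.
By Fermat: 20^{22} ≡ 1 mod 23. So 20^{24} = 20^{22} · 20^{2} ≡ 20^{2} ≡ 9 mod 23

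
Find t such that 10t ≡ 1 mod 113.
Since 113 is prime, by Fermat 10^(-1) ≡ 10^{111} ≡ 34 mod 113. Verify: 10 × 34 = 340 ≡ 1 mod 113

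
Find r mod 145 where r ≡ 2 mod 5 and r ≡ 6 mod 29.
M = 5 × 29 = 145. M₁ = 29, y₁ ≡ 4 mod 5. M₂ = 5, y₂ ≡ 6 mod 29. r = 2×29×4 + 6×5×6 ≡ 122 mod 145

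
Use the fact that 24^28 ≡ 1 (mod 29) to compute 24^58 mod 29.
By Fermat: 24^{28} ≡ 1 (mod 29). 58 = 2×28 + 2. So 24^{58} ≡ 24^{2} ≡ 25 (mod 29)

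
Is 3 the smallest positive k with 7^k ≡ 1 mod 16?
Powers of 7 mod 16: 7^1≡7, 7^2≡1. Already 7^2≡1, so the order is 2 < 3. No, the actual order is 2.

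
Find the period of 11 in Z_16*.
Powers of 11 mod 16: 11^1≡11, 11^2≡9, 11^3≡3, 11^4≡1. Order = 4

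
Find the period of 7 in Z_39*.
Powers of 7 mod 39: 7^1≡7, 7^2≡10, 7^3≡31, 7^4≡22, 7^5≡37, 7^6≡25, 7^7≡19, 7^8≡16, 7^9≡34, 7^10≡4, 7^11≡28, 7^12≡1. So the order of 7 is 12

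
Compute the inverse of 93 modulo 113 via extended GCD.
Extended GCD: 93(-17) + 113(14) = 1. So 93^(-1) ≡ -17 ≡ 96 mod 113. Verify: 93 × 96 = 8928 ≡ 1 mod 113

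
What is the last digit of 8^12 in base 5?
Using Fermat: 8^{4} ≡ 1 mod 5. 12 ≡ 0 mod 4. So 8^{12} ≡ 8^{0} ≡ 1 mod 5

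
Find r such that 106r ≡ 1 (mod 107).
Since 107 is prime, by Fermat 106^(-1) ≡ 106^{105} ≡ 106 (mod 107). Verify: 106 × 106 = 11236 ≡ 1 (mod 107)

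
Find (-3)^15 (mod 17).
By repeated squaring (mod 17): (-3)^{1}≡14, (-3)^{2}≡9, (-3)^{4}≡13, (-3)^{8}≡16. Then (-3)^{15} = (-3)^{8+4+2+1} ≡ 16 × 13 × 9 × 14 ≡ 11 (mod 17)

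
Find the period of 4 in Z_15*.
Powers of 4 mod 15: 4^1≡4, 4^2≡1. ord_15(4) = 2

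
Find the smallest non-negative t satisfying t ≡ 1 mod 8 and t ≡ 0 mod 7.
M = 8 × 7 = 56. M₁ = 7, y₁ ≡ 7 mod 8. M₂ = 8, y₂ ≡ 1 mod 7. t = 1×7×7 + 0×8×1 ≡ 49 mod 56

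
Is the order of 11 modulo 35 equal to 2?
Powers of 11 mod 35: 11^1≡11, 11^2≡16, 11^3≡1. 11^2≡16≢1, so ord ≠ 2. No, the actual order is 3.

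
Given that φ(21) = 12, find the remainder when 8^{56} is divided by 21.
By Euler: 8^{12} ≡ 1 mod 21 since gcd(8, 21) = 1. 56 = 4×12 + 8. So 8^{56} ≡ 8^{8} ≡ 1 mod 21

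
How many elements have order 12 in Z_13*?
Number of primitive roots mod 13 = φ(p-1) = φ(12) = 4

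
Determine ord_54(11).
Powers of 11 mod 54: 11^1≡11, 11^2≡13, 11^3≡35, 11^4≡7, 11^5≡23, 11^6≡37, 11^7≡29, 11^8≡49, 11^9≡53, 11^10≡43, 11^11≡41, 11^12≡19, 11^13≡47, 11^14≡31, 11^15≡17, 11^16≡25, 11^17≡5, 11^18≡1. So the order of 11 is 18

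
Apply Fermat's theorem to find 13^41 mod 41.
By Fermat: 13^{40} ≡ 1 mod 41. So 13^{41} = 13^{40} · 13^{1} ≡ 13^{1} ≡ 13 mod 41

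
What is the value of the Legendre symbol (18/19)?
(18/19) = 18^{9} mod 19 = -1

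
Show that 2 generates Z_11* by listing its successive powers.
2^1, 2^2, ..., 2^{10} mod 11: [2, 4, 8, 5, 10, 9, 7, 3, 6, 1]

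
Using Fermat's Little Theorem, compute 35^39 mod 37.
By Fermat: 35^{36} ≡ 1 mod 37. So 35^{39} = 35^{36} · 35^{3} ≡ 35^{3} ≡ 29 mod 37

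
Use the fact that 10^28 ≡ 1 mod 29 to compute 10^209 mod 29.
By Fermat: 10^{28} ≡ 1 mod 29. 209 ≡ 13 mod 28. So 10^{209} ≡ 10^{13} ≡ 26 mod 29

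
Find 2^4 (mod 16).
2^{4} = 16 ≡ 0 (mod 16)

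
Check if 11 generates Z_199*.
11^{22} ≡ 1 mod 199 and 22 < 198, so ord_199(11) = 22 ≠ 198 and 11 is not a primitive root.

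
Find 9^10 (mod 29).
By repeated squaring (mod 29): 9^{1}≡9, 9^{2}≡23, 9^{4}≡7, 9^{8}≡20. Then 9^{10} = 9^{8+2} ≡ 20 × 23 ≡ 25 (mod 29)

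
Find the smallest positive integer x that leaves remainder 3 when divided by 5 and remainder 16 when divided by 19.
M = 5 × 19 = 95. M₁ = 19, y₁ ≡ 4 mod 5. M₂ = 5, y₂ ≡ 4 mod 19. x = 3×19×4 + 16×5×4 ≡ 73 mod 95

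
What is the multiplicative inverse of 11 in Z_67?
Since 67 is prime, by Fermat 11^(-1) ≡ 11^{65} ≡ 61 mod 67. Verify: 11 × 61 = 671 ≡ 1 mod 67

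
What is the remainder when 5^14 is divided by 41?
By repeated squaring mod 41: 5^{1}≡5, 5^{2}≡25, 5^{4}≡10, 5^{8}≡18. Then 5^{14} = 5^{8+4+2} ≡ 18 × 10 × 25 ≡ 31 mod 41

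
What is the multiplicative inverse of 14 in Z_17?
Since 17 is prime, by Fermat 14^(-1) ≡ 14^{15} ≡ 11 mod 17. Verify: 14 × 11 = 154 ≡ 1 mod 17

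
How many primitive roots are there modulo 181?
There are φ(181-1) = φ(180) = 48 primitive roots modulo 181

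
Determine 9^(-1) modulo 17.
Since 17 is prime, by Fermat 9^(-1) ≡ 9^{15} ≡ 2 mod 17. Verify: 9 × 2 = 18 ≡ 1 mod 17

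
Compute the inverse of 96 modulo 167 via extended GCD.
Extended GCD: 96(-40) + 167(23) = 1. So 96^(-1) ≡ -40 ≡ 127 (mod 167). Verify: 96 × 127 = 12192 ≡ 1 (mod 167)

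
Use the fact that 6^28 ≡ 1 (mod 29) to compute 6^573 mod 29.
By Fermat: 6^{28} ≡ 1 (mod 29). 573 ≡ 13 (mod 28). So 6^{573} ≡ 6^{13} ≡ 5 (mod 29)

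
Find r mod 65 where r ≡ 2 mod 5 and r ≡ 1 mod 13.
M = 5 × 13 = 65. M₁ = 13, y₁ ≡ 2 mod 5. M₂ = 5, y₂ ≡ 8 mod 13. r = 2×13×2 + 1×5×8 ≡ 27 mod 65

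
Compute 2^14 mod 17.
By repeated squaring (mod 17): 2^{1}≡2, 2^{2}≡4, 2^{4}≡16, 2^{8}≡1. Then 2^{14} = 2^{8+4+2} ≡ 1 × 16 × 4 ≡ 13 (mod 17)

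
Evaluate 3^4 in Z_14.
3^{4} = 81 ≡ 11 mod 14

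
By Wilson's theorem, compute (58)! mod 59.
By Wilson's theorem, (58)! ≡ -1 ≡ 58 mod 59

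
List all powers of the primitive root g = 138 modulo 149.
138^1, 138^2, ..., 138^{148} mod 149: [138, 121, 10, 39, 18, 100, 92, 31, 106, 26, 12, 17, 111, 120, 21, 67, 8, 61, 74, 80, 14, 144, 55, 140, 99, 103, 59, 96, 136, 143, 66, 19, 89, 64, 41, 145, 44, 112, 109, 142, 77, 47, 79, 25, 23, 45, 101, 81, 3, 116, 65, 30, 117, 54, 2, 127, 93, 20, 78, 36, 51, 35, 62, 63, 52, 24, 34, 73, 91, 42, 134, 16, 122, 148, 11, 28, 139, 110, 131, 49, 57, 118, 43, 123, 137, 132, 38, 29, 128, 82, 141, 88, 75, 69, 135, 5, 94, 9, 50, 46, 90, 53, 13, 6, 83, 130, 60, 85, 108, 4, 105, 37, 40, 7, 72, 102, 70, 124, 126, 104, 48, 68, 146, 33, 84, 119, 32, 95, 147, 22, 56, 129, 71, 113, 98, 114, 87, 86, 97, 125, 115, 76, 58, 107, 15, 133, 27, 1]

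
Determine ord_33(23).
Powers of 23 mod 33: 23^1≡23, 23^2≡1. ord_33(23) = 2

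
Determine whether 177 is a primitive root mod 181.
177^{45} ≡ 1 (mod 181) and 45 < 180, so ord_181(177) = 45 ≠ 180 and 177 is not a primitive root.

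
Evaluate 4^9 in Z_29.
By repeated squaring (mod 29): 4^{1}≡4, 4^{2}≡16, 4^{4}≡24, 4^{8}≡25. Then 4^{9} = 4^{8+1} ≡ 25 × 4 ≡ 13 (mod 29)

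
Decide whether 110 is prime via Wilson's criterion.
(109)! mod 110 = 0. Since 0 ≢ -1 mod 110, 110 is not prime.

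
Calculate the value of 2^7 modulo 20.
By repeated squaring (mod 20): 2^{1}≡2, 2^{2}≡4, 2^{4}≡16. Then 2^{7} = 2^{4+2+1} ≡ 16 × 4 × 2 ≡ 8 (mod 20)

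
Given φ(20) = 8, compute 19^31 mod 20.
By Euler: 19^{8} ≡ 1 (mod 20) since gcd(19, 20) = 1. 31 = 3×8 + 7. So 19^{31} ≡ 19^{7} ≡ 19 (mod 20)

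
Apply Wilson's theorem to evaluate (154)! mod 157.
(156)! = (154)! × (155) × (156) ≡ -1 mod 157. So (154)! ≡ -1 × [(156)(155)]^(-1) ≡ 78 mod 157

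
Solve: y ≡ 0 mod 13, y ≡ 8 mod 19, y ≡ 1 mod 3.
M = 13 × 19 × 3 = 741. M₁ = 57, y₁ ≡ 8 mod 13. M₂ = 39, y₂ ≡ 1 mod 19. M₃ = 247, y₃ ≡ 1 mod 3. y = 0×57×8 + 8×39×1 + 1×247×1 ≡ 559 mod 741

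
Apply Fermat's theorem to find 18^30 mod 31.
By Fermat's Little Theorem, 18^{30} ≡ 1 mod 31 since 31 is prime and gcd(18, 31) = 1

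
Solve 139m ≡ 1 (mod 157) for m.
Since 157 is prime, by Fermat 139^(-1) ≡ 139^{155} ≡ 61 (mod 157). Verify: 139 × 61 = 8479 ≡ 1 (mod 157)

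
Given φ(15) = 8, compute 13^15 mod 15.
By Euler: 13^{8} ≡ 1 (mod 15) since gcd(13, 15) = 1. 15 = 1×8 + 7. So 13^{15} ≡ 13^{7} ≡ 7 (mod 15)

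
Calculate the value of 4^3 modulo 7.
4^{3} = 64 ≡ 1 (mod 7)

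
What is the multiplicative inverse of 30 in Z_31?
Since 31 is prime, by Fermat 30^(-1) ≡ 30^{29} ≡ 30 (mod 31). Verify: 30 × 30 = 900 ≡ 1 (mod 31)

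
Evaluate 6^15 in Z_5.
Using Fermat: 6^{4} ≡ 1 (mod 5). 15 ≡ 3 (mod 4). So 6^{15} ≡ 6^{3} ≡ 1 (mod 5)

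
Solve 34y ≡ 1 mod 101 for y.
Since 101 is prime, by Fermat 34^(-1) ≡ 34^{99} ≡ 3 mod 101. Verify: 34 × 3 = 102 ≡ 1 mod 101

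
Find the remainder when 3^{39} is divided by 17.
By Fermat: 3^{16} ≡ 1 mod 17. 39 = 2×16 + 7. So 3^{39} ≡ 3^{7} ≡ 11 mod 17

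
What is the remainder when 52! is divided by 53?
By Wilson's theorem, (52)! ≡ -1 ≡ 52 (mod 53)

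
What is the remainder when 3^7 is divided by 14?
By repeated squaring (mod 14): 3^{1}≡3, 3^{2}≡9, 3^{4}≡11. Then 3^{7} = 3^{4+2+1} ≡ 11 × 9 × 3 ≡ 3 (mod 14)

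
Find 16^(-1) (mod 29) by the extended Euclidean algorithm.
Extended GCD: 16(-9) + 29(5) = 1. So 16^(-1) ≡ -9 ≡ 20 (mod 29). Verify: 16 × 20 = 320 ≡ 1 (mod 29)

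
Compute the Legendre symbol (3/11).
(3/11) = 3^{5} mod 11 = 1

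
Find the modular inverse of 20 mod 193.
Since 193 is prime, by Fermat 20^(-1) ≡ 20^{191} ≡ 29 (mod 193). Verify: 20 × 29 = 580 ≡ 1 (mod 193)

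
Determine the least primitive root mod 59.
g = 2. Powers: [2, 4, 8, 16, 32, 5, ...] generates all 58 non-zero residues.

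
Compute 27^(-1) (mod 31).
Since 31 is prime, by Fermat 27^(-1) ≡ 27^{29} ≡ 23 (mod 31). Verify: 27 × 23 = 621 ≡ 1 (mod 31)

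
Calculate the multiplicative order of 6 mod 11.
Powers of 6 mod 11: 6^1≡6, 6^2≡3, 6^3≡7, 6^4≡9, 6^5≡10, 6^6≡5, 6^7≡8, 6^8≡4, 6^9≡2, 6^10≡1. ord_11(6) = 10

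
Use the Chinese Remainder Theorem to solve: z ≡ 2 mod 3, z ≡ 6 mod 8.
M = 3 × 8 = 24. M₁ = 8, y₁ ≡ 2 mod 3. M₂ = 3, y₂ ≡ 3 mod 8. z = 2×8×2 + 6×3×3 ≡ 14 mod 24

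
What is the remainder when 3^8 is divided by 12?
By repeated squaring mod 12: 3^{1}≡3, 3^{2}≡9, 3^{4}≡9, 3^{8}≡9. So 3^{8} ≡ 9 mod 12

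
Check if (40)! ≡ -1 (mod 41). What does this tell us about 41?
(40)! mod 41 = 40. Since this equals -1 (mod 41), Wilson confirms 41 is prime.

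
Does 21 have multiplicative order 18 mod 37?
Powers of 21 mod 37: 21^1≡21, 21^2≡34, 21^3≡11, 21^4≡9, 21^5≡4, 21^6≡10, 21^7≡25, 21^8≡7, 21^9≡36, 21^10≡16, 21^11≡3, 21^12≡26, 21^13≡28, 21^14≡33, 21^15≡27, 21^16≡12, 21^17≡30, 21^18≡1. First k with 21^k≡1 is k=18. Yes, ord_37(21) = 18.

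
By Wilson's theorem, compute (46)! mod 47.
By Wilson's theorem, (46)! ≡ -1 ≡ 46 mod 47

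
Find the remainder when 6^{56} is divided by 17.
By Fermat: 6^{16} ≡ 1 (mod 17). 56 = 3×16 + 8. So 6^{56} ≡ 6^{8} ≡ 16 (mod 17)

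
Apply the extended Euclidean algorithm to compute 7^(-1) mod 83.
Extended GCD: 7(12) + 83(-1) = 1. So 7^(-1) ≡ 12 mod 83. Verify: 7 × 12 = 84 ≡ 1 mod 83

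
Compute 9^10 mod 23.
By repeated squaring mod 23: 9^{1}≡9, 9^{2}≡12, 9^{4}≡6, 9^{8}≡13. Then 9^{10} = 9^{8+2} ≡ 13 × 12 ≡ 18 mod 23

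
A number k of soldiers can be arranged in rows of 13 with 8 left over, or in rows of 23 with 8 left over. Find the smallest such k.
M = 13 × 23 = 299. M₁ = 23, y₁ ≡ 4 (mod 13). M₂ = 13, y₂ ≡ 16 (mod 23). k = 8×23×4 + 8×13×16 ≡ 8 (mod 299)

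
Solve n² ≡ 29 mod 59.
The square roots of 29 mod 59 are 41 and 18. Verify: 41² = 1681 ≡ 29 mod 59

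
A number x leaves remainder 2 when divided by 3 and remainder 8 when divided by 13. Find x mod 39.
M = 3 × 13 = 39. M₁ = 13, y₁ ≡ 1 mod 3. M₂ = 3, y₂ ≡ 9 mod 13. x = 2×13×1 + 8×3×9 ≡ 8 mod 39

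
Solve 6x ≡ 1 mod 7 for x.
Since 7 is prime, by Fermat 6^(-1) ≡ 6^{5} ≡ 6 mod 7. Verify: 6 × 6 = 36 ≡ 1 mod 7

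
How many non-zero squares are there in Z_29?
Exactly half the non-zero residues mod a prime are QRs: (29-1)/2 = 14.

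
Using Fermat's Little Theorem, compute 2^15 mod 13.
By Fermat: 2^{12} ≡ 1 mod 13. So 2^{15} = 2^{12} · 2^{3} ≡ 2^{3} ≡ 8 mod 13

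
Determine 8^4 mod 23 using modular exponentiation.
8^{4} = 4096 ≡ 2 (mod 23)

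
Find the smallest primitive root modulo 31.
g = 3. For each prime q|30: 3^{15}≡30, 3^{10}≡25, 3^{6}≡16, none ≡ 1, so ord_31(3) = 30 and 3 is a primitive root.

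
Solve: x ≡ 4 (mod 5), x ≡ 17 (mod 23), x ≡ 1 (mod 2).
M = 5 × 23 × 2 = 230. M₁ = 46, y₁ ≡ 1 (mod 5). M₂ = 10, y₂ ≡ 7 (mod 23). M₃ = 115, y₃ ≡ 1 (mod 2). x = 4×46×1 + 17×10×7 + 1×115×1 ≡ 109 (mod 230)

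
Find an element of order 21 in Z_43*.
9 has order 21 mod 43 since 9^{21} ≡ 1 (mod 43) and no smaller power works.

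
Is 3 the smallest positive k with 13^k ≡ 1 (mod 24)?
Powers of 13 mod 24: 13^1≡13, 13^2≡1. Already 13^2≡1, so the order is 2 < 3. No, the actual order is 2.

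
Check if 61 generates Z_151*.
ord_151(61) divides 150. For each prime q|150: 61^{75}≡150, 61^{50}≡118, 61^{30}≡64, none ≡ 1. So 61 has order 150 and is a primitive root mod 151.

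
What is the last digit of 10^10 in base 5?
By repeated squaring mod 5: 10^{1}≡0, 10^{2}≡0, 10^{4}≡0, 10^{8}≡0. Then 10^{10} = 10^{8+2} ≡ 0 × 0 ≡ 0 mod 5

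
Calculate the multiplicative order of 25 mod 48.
Powers of 25 mod 48: 25^1≡25, 25^2≡1. Order = 2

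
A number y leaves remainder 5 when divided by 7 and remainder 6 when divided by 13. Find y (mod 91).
M = 7 × 13 = 91. M₁ = 13, y₁ ≡ 6 (mod 7). M₂ = 7, y₂ ≡ 2 (mod 13). y = 5×13×6 + 6×7×2 ≡ 19 (mod 91)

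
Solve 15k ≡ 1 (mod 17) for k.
Since 17 is prime, by Fermat 15^(-1) ≡ 15^{15} ≡ 8 (mod 17). Verify: 15 × 8 = 120 ≡ 1 (mod 17)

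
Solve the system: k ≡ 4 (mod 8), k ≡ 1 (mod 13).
M = 8 × 13 = 104. M₁ = 13, y₁ ≡ 5 (mod 8). M₂ = 8, y₂ ≡ 5 (mod 13). k = 4×13×5 + 1×8×5 ≡ 92 (mod 104)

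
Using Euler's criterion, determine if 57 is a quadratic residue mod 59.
By Euler's criterion: 57^{29} ≡ 1 (mod 59). Since this equals 1, 57 is a QR.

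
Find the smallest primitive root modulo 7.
g = 3. For each prime q|6: 3^{3}≡6, 3^{2}≡2, none ≡ 1, so ord_7(3) = 6 and 3 is a primitive root.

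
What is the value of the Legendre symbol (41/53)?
(41/53) = 41^{26} mod 53 = -1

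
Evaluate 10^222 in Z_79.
Using Fermat: 10^{78} ≡ 1 (mod 79). 222 ≡ 66 (mod 78). So 10^{222} ≡ 10^{66} ≡ 10 (mod 79)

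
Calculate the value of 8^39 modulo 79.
By repeated squaring mod 79: 8^{1}≡8, 8^{2}≡64, 8^{4}≡67, 8^{8}≡65, 8^{16}≡38, 8^{32}≡22. Then 8^{39} = 8^{32+4+2+1} ≡ 22 × 67 × 64 × 8 ≡ 1 mod 79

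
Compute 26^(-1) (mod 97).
Since 97 is prime, by Fermat 26^(-1) ≡ 26^{95} ≡ 56 (mod 97). Verify: 26 × 56 = 1456 ≡ 1 (mod 97)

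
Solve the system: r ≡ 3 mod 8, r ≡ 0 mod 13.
M = 8 × 13 = 104. M₁ = 13, y₁ ≡ 5 mod 8. M₂ = 8, y₂ ≡ 5 mod 13. r = 3×13×5 + 0×8×5 ≡ 91 mod 104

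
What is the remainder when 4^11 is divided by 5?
Using Fermat: 4^{4} ≡ 1 mod 5. 11 ≡ 3 mod 4. So 4^{11} ≡ 4^{3} ≡ 4 mod 5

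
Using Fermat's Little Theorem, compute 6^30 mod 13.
By Fermat: 6^{12} ≡ 1 (mod 13). 30 = 2×12 + 6. So 6^{30} ≡ 6^{6} ≡ 12 (mod 13)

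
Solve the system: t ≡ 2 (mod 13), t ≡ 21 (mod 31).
M = 13 × 31 = 403. M₁ = 31, y₁ ≡ 8 (mod 13). M₂ = 13, y₂ ≡ 12 (mod 31). t = 2×31×8 + 21×13×12 ≡ 145 (mod 403)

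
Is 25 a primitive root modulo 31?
25^{3} ≡ 1 (mod 31) and 3 < 30, so ord_31(25) = 3 ≠ 30 and 25 is not a primitive root.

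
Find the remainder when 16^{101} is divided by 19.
By Fermat: 16^{18} ≡ 1 (mod 19). 101 = 5×18 + 11. So 16^{101} ≡ 16^{11} ≡ 9 (mod 19)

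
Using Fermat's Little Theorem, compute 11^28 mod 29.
By Fermat's Little Theorem, 11^{28} ≡ 1 (mod 29) since 29 is prime and gcd(11, 29) = 1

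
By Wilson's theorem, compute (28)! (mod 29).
By Wilson's theorem, (28)! ≡ -1 ≡ 28 (mod 29)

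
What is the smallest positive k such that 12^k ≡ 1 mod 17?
Powers of 12 mod 17: 12^1≡12, 12^2≡8, 12^3≡11, 12^4≡13, 12^5≡3, 12^6≡2, 12^7≡7, 12^8≡16, 12^9≡5, 12^10≡9, 12^11≡6, 12^12≡4, 12^13≡14, 12^14≡15, 12^15≡10, 12^16≡1. So the order of 12 is 16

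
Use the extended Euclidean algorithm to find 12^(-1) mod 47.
Extended GCD: 12(4) + 47(-1) = 1. So 12^(-1) ≡ 4 (mod 47). Verify: 12 × 4 = 48 ≡ 1 (mod 47)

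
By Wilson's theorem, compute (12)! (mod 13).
By Wilson's theorem, (12)! ≡ -1 ≡ 12 (mod 13)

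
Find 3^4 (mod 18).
3^{4} = 81 ≡ 9 (mod 18)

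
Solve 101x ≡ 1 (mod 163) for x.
Since 163 is prime, by Fermat 101^(-1) ≡ 101^{161} ≡ 92 (mod 163). Verify: 101 × 92 = 9292 ≡ 1 (mod 163)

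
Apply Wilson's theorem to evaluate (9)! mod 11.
(10)! = (9)! × (10) ≡ -1 mod 11. So (9)! ≡ -1 × (10)^(-1) ≡ (-1)×(-1) = 1 mod 11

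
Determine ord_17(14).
Powers of 14 mod 17: 14^1≡14, 14^2≡9, 14^3≡7, 14^4≡13, 14^5≡12, 14^6≡15, 14^7≡6, 14^8≡16, 14^9≡3, 14^10≡8, 14^11≡10, 14^12≡4, 14^13≡5, 14^14≡2, 14^15≡11, 14^16≡1. Order = 16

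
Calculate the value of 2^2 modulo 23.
2^{2} = 4 ≡ 4 mod 23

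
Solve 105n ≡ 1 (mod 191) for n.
Since 191 is prime, by Fermat 105^(-1) ≡ 105^{189} ≡ 171 (mod 191). Verify: 105 × 171 = 17955 ≡ 1 (mod 191)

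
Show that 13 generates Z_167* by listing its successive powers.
13^1, 13^2, ..., 13^{166} mod 167: [13, 2, 26, 4, 52, 8, 104, 16, 41, 32, 82, 64, 164, 128, 161, 89, 155, 11, 143, 22, 119, 44, 71, 88, 142, 9, 117, 18, 67, 36, 134, 72, 101, 144, 35, 121, 70, 75, 140, 150, 113, 133, 59, 99, 118, 31, 69, 62, 138, 124, 109, 81, 51, 162, 102, 157, 37, 147, 74, 127, 148, 87, 129, 7, 91, 14, 15, 28, 30, 56, 60, 112, 120, 57, 73, 114, 146, 61, 125, 122, 83, 77, 166, 154, 165, 141, 163, 115, 159, 63, 151, 126, 135, 85, 103, 3, 39, 6, 78, 12, 156, 24, 145, 48, 123, 96, 79, 25, 158, 50, 149, 100, 131, 33, 95, 66, 23, 132, 46, 97, 92, 27, 17, 54, 34, 108, 68, 49, 136, 98, 105, 29, 43, 58, 86, 116, 5, 65, 10, 130, 20, 93, 40, 19, 80, 38, 160, 76, 153, 152, 139, 137, 111, 107, 55, 47, 110, 94, 53, 21, 106, 42, 45, 84, 90, 1]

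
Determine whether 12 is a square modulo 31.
By Euler's criterion: 12^{15} ≡ 30 mod 31. Since this equals -1 (≡ 30), 12 is not a QR.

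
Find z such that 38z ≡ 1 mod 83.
Since 83 is prime, by Fermat 38^(-1) ≡ 38^{81} ≡ 59 mod 83. Verify: 38 × 59 = 2242 ≡ 1 mod 83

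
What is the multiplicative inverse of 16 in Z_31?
Since 31 is prime, by Fermat 16^(-1) ≡ 16^{29} ≡ 2 mod 31. Verify: 16 × 2 = 32 ≡ 1 mod 31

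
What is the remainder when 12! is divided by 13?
By Wilson's theorem, (12)! ≡ -1 ≡ 12 mod 13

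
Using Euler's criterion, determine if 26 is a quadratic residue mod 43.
By Euler's criterion: 26^{21} ≡ 42 mod 43. Since this equals -1 (≡ 42), 26 is not a QR.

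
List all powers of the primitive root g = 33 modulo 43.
33^1, 33^2, ..., 33^{42} mod 43: [33, 14, 32, 24, 18, 35, 37, 17, 2, 23, 28, 21, 5, 36, 27, 31, 34, 4, 3, 13, 42, 10, 29, 11, 19, 25, 8, 6, 26, 41, 20, 15, 22, 38, 7, 16, 12, 9, 39, 40, 30, 1]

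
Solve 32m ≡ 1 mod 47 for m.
Since 47 is prime, by Fermat 32^(-1) ≡ 32^{45} ≡ 25 mod 47. Verify: 32 × 25 = 800 ≡ 1 mod 47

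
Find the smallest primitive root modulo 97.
g = 5. Powers: [5, 25, 28, 43, 21, 8, 40, 6, 30, ...] generates all 96 non-zero residues.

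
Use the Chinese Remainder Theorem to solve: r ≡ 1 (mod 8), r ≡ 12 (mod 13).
M = 8 × 13 = 104. M₁ = 13, y₁ ≡ 5 (mod 8). M₂ = 8, y₂ ≡ 5 (mod 13). r = 1×13×5 + 12×8×5 ≡ 25 (mod 104)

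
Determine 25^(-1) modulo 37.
Since 37 is prime, by Fermat 25^(-1) ≡ 25^{35} ≡ 3 mod 37. Verify: 25 × 3 = 75 ≡ 1 mod 37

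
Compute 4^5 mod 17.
By repeated squaring (mod 17): 4^{1}≡4, 4^{2}≡16, 4^{4}≡1. Then 4^{5} = 4^{4+1} ≡ 1 × 4 ≡ 4 (mod 17)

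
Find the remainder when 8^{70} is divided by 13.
By Fermat: 8^{12} ≡ 1 mod 13. 70 = 5×12 + 10. So 8^{70} ≡ 8^{10} ≡ 12 mod 13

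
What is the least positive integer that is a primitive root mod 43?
g = 3. Powers: [3, 9, 27, 38, 28, 41, ...] generates all 42 non-zero residues.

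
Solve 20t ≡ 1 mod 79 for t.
Since 79 is prime, by Fermat 20^(-1) ≡ 20^{77} ≡ 4 mod 79. Verify: 20 × 4 = 80 ≡ 1 mod 79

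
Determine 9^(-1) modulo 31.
Since 31 is prime, by Fermat 9^(-1) ≡ 9^{29} ≡ 7 mod 31. Verify: 9 × 7 = 63 ≡ 1 mod 31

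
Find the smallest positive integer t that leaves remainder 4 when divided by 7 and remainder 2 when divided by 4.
M = 7 × 4 = 28. M₁ = 4, y₁ ≡ 2 (mod 7). M₂ = 7, y₂ ≡ 3 (mod 4). t = 4×4×2 + 2×7×3 ≡ 18 (mod 28)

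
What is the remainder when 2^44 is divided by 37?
Using Fermat: 2^{36} ≡ 1 (mod 37). 44 ≡ 8 (mod 36). So 2^{44} ≡ 2^{8} ≡ 34 (mod 37)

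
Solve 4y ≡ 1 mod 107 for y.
Since 107 is prime, by Fermat 4^(-1) ≡ 4^{105} ≡ 27 mod 107. Verify: 4 × 27 = 108 ≡ 1 mod 107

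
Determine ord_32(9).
Powers of 9 mod 32: 9^1≡9, 9^2≡17, 9^3≡25, 9^4≡1. Order = 4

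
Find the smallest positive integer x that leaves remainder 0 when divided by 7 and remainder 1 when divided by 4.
M = 7 × 4 = 28. M₁ = 4, y₁ ≡ 2 (mod 7). M₂ = 7, y₂ ≡ 3 (mod 4). x = 0×4×2 + 1×7×3 ≡ 21 (mod 28)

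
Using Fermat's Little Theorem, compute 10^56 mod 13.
By Fermat: 10^{12} ≡ 1 mod 13. 56 = 4×12 + 8. So 10^{56} ≡ 10^{8} ≡ 9 mod 13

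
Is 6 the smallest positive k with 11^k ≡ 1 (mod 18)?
Powers of 11 mod 18: 11^1≡11, 11^2≡13, 11^3≡17, 11^4≡7, 11^5≡5, 11^6≡1. First k with 11^k≡1 is k=6. Yes, ord_18(11) = 6.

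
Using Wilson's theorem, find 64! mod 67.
(66)! = (64)! × (65) × (66) ≡ -1 (mod 67). So (64)! ≡ -1 × [(66)(65)]^(-1) ≡ 33 (mod 67)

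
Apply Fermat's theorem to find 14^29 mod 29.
By Fermat: 14^{28} ≡ 1 mod 29. So 14^{29} = 14^{28} · 14^{1} ≡ 14^{1} ≡ 14 mod 29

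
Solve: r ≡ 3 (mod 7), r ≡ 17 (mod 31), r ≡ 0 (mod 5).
M = 7 × 31 × 5 = 1085. M₁ = 155, y₁ ≡ 1 (mod 7). M₂ = 35, y₂ ≡ 8 (mod 31). M₃ = 217, y₃ ≡ 3 (mod 5). r = 3×155×1 + 17×35×8 + 0×217×3 ≡ 885 (mod 1085)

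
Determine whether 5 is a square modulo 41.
By Euler's criterion: 5^{20} ≡ 1 (mod 41). Since this equals 1, 5 is a QR.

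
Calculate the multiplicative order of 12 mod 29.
Powers of 12 mod 29: 12^1≡12, 12^2≡28, 12^3≡17, 12^4≡1. Order = 4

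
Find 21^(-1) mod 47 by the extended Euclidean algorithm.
Extended GCD: 21(9) + 47(-4) = 1. So 21^(-1) ≡ 9 mod 47. Verify: 21 × 9 = 189 ≡ 1 mod 47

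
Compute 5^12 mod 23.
By repeated squaring (mod 23): 5^{1}≡5, 5^{2}≡2, 5^{4}≡4, 5^{8}≡16. Then 5^{12} = 5^{8+4} ≡ 16 × 4 ≡ 18 (mod 23)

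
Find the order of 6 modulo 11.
Powers of 6 mod 11: 6^1≡6, 6^2≡3, 6^3≡7, 6^4≡9, 6^5≡10, 6^6≡5, 6^7≡8, 6^8≡4, 6^9≡2, 6^10≡1. So the order of 6 is 10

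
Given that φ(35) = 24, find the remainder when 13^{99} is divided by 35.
By Euler: 13^{24} ≡ 1 mod 35 since gcd(13, 35) = 1. 99 = 4×24 + 3. So 13^{99} ≡ 13^{3} ≡ 27 mod 35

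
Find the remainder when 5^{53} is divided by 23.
By Fermat: 5^{22} ≡ 1 mod 23. 53 = 2×22 + 9. So 5^{53} ≡ 5^{9} ≡ 11 mod 23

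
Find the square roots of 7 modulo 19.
The square roots of 7 mod 19 are 11 and 8. Verify: 11² = 121 ≡ 7 mod 19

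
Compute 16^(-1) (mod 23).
Since 23 is prime, by Fermat 16^(-1) ≡ 16^{21} ≡ 13 (mod 23). Verify: 16 × 13 = 208 ≡ 1 (mod 23)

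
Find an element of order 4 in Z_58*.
17 has order 4 mod 58 since 17^{4} ≡ 1 mod 58 and no smaller power works.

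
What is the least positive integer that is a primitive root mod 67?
g = 2. For each prime q|66: 2^{33}≡66, 2^{22}≡37, 2^{6}≡64, none ≡ 1, so ord_67(2) = 66 and 2 is a primitive root.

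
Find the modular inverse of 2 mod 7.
Since 7 is prime, by Fermat 2^(-1) ≡ 2^{5} ≡ 4 (mod 7). Verify: 2 × 4 = 8 ≡ 1 (mod 7)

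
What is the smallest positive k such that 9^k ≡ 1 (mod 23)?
Powers of 9 mod 23: 9^1≡9, 9^2≡12, 9^3≡16, 9^4≡6, 9^5≡8, 9^6≡3, 9^7≡4, 9^8≡13, 9^9≡2, 9^10≡18, 9^11≡1. ord_23(9) = 11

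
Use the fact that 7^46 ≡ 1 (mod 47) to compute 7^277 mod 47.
By Fermat: 7^{46} ≡ 1 (mod 47). 277 ≡ 1 (mod 46). So 7^{277} ≡ 7^{1} ≡ 7 (mod 47)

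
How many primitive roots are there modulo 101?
Number of primitive roots mod 101 = φ(p-1) = φ(100) = 40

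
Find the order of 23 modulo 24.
Powers of 23 mod 24: 23^1≡23, 23^2≡1. So the order of 23 is 2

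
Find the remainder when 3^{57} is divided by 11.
By Fermat: 3^{10} ≡ 1 (mod 11). 57 = 5×10 + 7. So 3^{57} ≡ 3^{7} ≡ 9 (mod 11)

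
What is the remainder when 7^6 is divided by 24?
By repeated squaring mod 24: 7^{1}≡7, 7^{2}≡1, 7^{4}≡1. Then 7^{6} = 7^{4+2} ≡ 1 × 1 ≡ 1 mod 24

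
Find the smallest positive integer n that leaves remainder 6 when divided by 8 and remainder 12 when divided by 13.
M = 8 × 13 = 104. M₁ = 13, y₁ ≡ 5 mod 8. M₂ = 8, y₂ ≡ 5 mod 13. n = 6×13×5 + 12×8×5 ≡ 38 mod 104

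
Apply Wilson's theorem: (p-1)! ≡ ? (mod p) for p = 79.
By Wilson's theorem, (78)! ≡ -1 ≡ 78 mod 79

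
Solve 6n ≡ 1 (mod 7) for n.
Since 7 is prime, by Fermat 6^(-1) ≡ 6^{5} ≡ 6 (mod 7). Verify: 6 × 6 = 36 ≡ 1 (mod 7)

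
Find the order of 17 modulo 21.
Powers of 17 mod 21: 17^1≡17, 17^2≡16, 17^3≡20, 17^4≡4, 17^5≡5, 17^6≡1. ord_21(17) = 6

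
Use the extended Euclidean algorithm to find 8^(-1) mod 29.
Extended GCD: 8(11) + 29(-3) = 1. So 8^(-1) ≡ 11 mod 29. Verify: 8 × 11 = 88 ≡ 1 mod 29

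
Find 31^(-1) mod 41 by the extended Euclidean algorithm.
Extended GCD: 31(4) + 41(-3) = 1. So 31^(-1) ≡ 4 mod 41. Verify: 31 × 4 = 124 ≡ 1 mod 41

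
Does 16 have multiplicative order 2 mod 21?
Powers of 16 mod 21: 16^1≡16, 16^2≡4, 16^3≡1. 16^2≡4≢1, so ord ≠ 2. No, the actual order is 3.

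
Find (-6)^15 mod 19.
By repeated squaring mod 19: (-6)^{1}≡13, (-6)^{2}≡17, (-6)^{4}≡4, (-6)^{8}≡16. Then (-6)^{15} = (-6)^{8+4+2+1} ≡ 16 × 4 × 17 × 13 ≡ 8 mod 19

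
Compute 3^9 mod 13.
By repeated squaring mod 13: 3^{1}≡3, 3^{2}≡9, 3^{4}≡3, 3^{8}≡9. Then 3^{9} = 3^{8+1} ≡ 9 × 3 ≡ 1 mod 13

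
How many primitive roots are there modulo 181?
Number of primitive roots mod 181 = φ(p-1) = φ(180) = 48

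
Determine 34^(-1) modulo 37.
Since 37 is prime, by Fermat 34^(-1) ≡ 34^{35} ≡ 12 (mod 37). Verify: 34 × 12 = 408 ≡ 1 (mod 37)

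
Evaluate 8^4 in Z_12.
8^{4} = 4096 ≡ 4 (mod 12)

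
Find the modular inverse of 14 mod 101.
Since 101 is prime, by Fermat 14^(-1) ≡ 14^{99} ≡ 65 mod 101. Verify: 14 × 65 = 910 ≡ 1 mod 101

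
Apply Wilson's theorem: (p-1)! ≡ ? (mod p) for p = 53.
By Wilson's theorem, (52)! ≡ -1 ≡ 52 mod 53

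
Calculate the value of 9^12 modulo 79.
By repeated squaring mod 79: 9^{1}≡9, 9^{2}≡2, 9^{4}≡4, 9^{8}≡16. Then 9^{12} = 9^{8+4} ≡ 16 × 4 ≡ 64 mod 79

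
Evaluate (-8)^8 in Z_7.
Using Fermat: (-8)^{6} ≡ 1 (mod 7). 8 ≡ 2 (mod 6). So (-8)^{8} ≡ (-8)^{2} ≡ 1 (mod 7)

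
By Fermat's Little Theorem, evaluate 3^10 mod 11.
By Fermat's Little Theorem, 3^{10} ≡ 1 (mod 11) since 11 is prime and gcd(3, 11) = 1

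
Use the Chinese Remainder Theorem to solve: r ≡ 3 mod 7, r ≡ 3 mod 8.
M = 7 × 8 = 56. M₁ = 8, y₁ ≡ 1 mod 7. M₂ = 7, y₂ ≡ 7 mod 8. r = 3×8×1 + 3×7×7 ≡ 3 mod 56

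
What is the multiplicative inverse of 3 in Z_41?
Since 41 is prime, by Fermat 3^(-1) ≡ 3^{39} ≡ 14 (mod 41). Verify: 3 × 14 = 42 ≡ 1 (mod 41)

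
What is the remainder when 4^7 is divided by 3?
Using Fermat: 4^{2} ≡ 1 mod 3. 7 ≡ 1 mod 2. So 4^{7} ≡ 4^{1} ≡ 1 mod 3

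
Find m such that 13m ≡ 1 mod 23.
Since 23 is prime, by Fermat 13^(-1) ≡ 13^{21} ≡ 16 mod 23. Verify: 13 × 16 = 208 ≡ 1 mod 23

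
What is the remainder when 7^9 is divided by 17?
By repeated squaring (mod 17): 7^{1}≡7, 7^{2}≡15, 7^{4}≡4, 7^{8}≡16. Then 7^{9} = 7^{8+1} ≡ 16 × 7 ≡ 10 (mod 17)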